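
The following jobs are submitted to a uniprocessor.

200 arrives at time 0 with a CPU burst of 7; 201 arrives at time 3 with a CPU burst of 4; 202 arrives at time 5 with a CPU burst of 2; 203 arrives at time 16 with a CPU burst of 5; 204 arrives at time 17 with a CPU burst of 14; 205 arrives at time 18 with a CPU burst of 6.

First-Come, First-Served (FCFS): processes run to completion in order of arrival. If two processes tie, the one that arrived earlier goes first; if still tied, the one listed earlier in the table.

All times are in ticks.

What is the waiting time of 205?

17

Timeline: | 200 0-7 | 201 7-11 | 202 11-13 | idle 13-16 | 203 16-21 | 204 21-35 | 205 35-41 |
Completion: 200=7  201=11  202=13  203=21  204=35  205=41
Waiting(205) = turnaround − burst = 23 − 6 = 17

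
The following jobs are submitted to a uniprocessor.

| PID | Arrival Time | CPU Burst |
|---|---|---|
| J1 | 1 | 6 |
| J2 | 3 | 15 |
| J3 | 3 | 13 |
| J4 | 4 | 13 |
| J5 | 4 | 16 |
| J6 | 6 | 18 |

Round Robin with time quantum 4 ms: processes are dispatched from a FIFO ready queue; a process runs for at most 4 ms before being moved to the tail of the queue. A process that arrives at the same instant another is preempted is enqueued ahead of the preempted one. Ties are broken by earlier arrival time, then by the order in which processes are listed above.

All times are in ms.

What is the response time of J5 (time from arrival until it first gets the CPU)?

Timeline: | idle 0-1 | J1 1-5 | J2 5-9 | J3 9-13 | J4 13-17 | J5 17-21 | J1 21-23 | J6 23-27 | J2 27-31 | J3 31-35 | J4 35-39 | J5 39-43 | J6 43-47 | J2 47-51 | J3 51-55 | J4 55-59 | J5 59-63 | J6 63-67 | J2 67-70 | J3 70-71 | J4 71-72 | J5 72-76 | J6 76-82 |
Completion: J1=23  J2=70  J3=71  J4=72  J5=76  J6=82
Turnaround (C−A): J1=22  J2=67  J3=68  J4=68  J5=72  J6=76
Response(J5) = first start − arrival = 17 − 4 = 13

13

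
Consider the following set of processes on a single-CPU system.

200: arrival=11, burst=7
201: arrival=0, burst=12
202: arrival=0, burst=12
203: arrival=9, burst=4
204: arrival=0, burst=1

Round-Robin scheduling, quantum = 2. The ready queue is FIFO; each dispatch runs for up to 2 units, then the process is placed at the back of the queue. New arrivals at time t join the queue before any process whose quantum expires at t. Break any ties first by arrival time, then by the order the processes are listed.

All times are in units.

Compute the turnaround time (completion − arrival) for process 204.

Timeline: | 201 0-2 | 202 2-4 | 204 4-5 | 201 5-7 | 202 7-9 | 201 9-11 | 203 11-13 | 202 13-15 | 200 15-17 | 201 17-19 | 203 19-21 | 202 21-23 | 200 23-25 | 201 25-27 | 202 27-29 | 200 29-31 | 201 31-33 | 202 33-35 | 200 35-36 |
Completion: 200=36  201=33  202=35  203=21  204=5
Turnaround (C−A): 200=25  201=33  202=35  203=12  204=5
Turnaround(204) = completion − arrival = 5 − 0 = 5

5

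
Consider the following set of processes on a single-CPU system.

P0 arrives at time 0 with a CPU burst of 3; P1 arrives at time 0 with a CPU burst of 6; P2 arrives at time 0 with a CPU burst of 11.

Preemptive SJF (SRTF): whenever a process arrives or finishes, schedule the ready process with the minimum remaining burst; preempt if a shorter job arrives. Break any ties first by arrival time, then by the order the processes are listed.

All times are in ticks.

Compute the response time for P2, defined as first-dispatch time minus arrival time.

Gantt: | P0 0-3 | P1 3-9 | P2 9-20 |
Completion: P0=3  P1=9  P2=20
Turnaround (C−A): P0=3  P1=9  P2=20
Response(P2) = first start − arrival = 9 − 0 = 9

9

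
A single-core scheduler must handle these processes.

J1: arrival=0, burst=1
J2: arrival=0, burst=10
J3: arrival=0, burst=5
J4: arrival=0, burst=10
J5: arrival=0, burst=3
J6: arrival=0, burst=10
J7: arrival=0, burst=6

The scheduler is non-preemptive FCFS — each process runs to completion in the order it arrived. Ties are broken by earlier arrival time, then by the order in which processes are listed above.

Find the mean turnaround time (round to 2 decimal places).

Gantt: | J1 0-1 | J2 1-11 | J3 11-16 | J4 16-26 | J5 26-29 | J6 29-39 | J7 39-45 |
Completion: J1=1  J2=11  J3=16  J4=26  J5=29  J6=39  J7=45
Turnaround (C−A): J1=1  J2=11  J3=16  J4=26  J5=29  J6=39  J7=45
Turnaround times: J1=1, J2=11, J3=16, J4=26, J5=29, J6=39, J7=45
Average turnaround = (1+11+16+26+29+39+45) / 7 = 167/7 = 23.86

23.86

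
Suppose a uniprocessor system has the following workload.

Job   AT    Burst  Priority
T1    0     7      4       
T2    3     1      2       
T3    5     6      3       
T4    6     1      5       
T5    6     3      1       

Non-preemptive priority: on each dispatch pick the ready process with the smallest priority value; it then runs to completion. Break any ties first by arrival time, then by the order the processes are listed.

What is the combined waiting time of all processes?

Timeline: | T1 0-7 | T5 7-10 | T2 10-11 | T3 11-17 | T4 17-18 |
Completion: T1=7  T2=11  T3=17  T4=18  T5=10
Turnaround (C−A): T1=7  T2=8  T3=12  T4=12  T5=4
Waiting = turnaround − burst: T1=0, T2=7, T3=6, T4=11, T5=1
Total waiting = 0 + 7 + 6 + 11 + 1 = 25

25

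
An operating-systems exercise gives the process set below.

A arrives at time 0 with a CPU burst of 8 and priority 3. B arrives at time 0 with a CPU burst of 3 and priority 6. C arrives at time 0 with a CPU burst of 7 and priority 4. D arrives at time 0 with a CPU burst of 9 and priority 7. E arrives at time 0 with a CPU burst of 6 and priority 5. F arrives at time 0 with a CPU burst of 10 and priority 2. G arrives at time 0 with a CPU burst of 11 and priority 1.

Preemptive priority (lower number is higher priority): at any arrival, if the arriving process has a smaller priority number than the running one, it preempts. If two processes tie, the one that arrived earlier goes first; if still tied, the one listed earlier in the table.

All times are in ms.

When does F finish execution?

Gantt: | G 0-11 | F 11-21 | A 21-29 | C 29-36 | E 36-42 | B 42-45 | D 45-54 |
Completion: A=29  B=45  C=36  D=54  E=42  F=21  G=11
Turnaround (C−A): A=29  B=45  C=36  D=54  E=42  F=21  G=11

21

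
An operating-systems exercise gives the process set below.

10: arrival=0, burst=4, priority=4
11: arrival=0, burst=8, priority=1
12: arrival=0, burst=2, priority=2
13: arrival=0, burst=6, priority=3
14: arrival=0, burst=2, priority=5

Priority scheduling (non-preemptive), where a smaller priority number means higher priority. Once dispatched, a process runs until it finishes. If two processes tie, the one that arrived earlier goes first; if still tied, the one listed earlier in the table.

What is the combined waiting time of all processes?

Timeline: | 11 0-8 | 12 8-10 | 13 10-16 | 10 16-20 | 14 20-22 |
Completion: 10=20  11=8  12=10  13=16  14=22
Turnaround (C−A): 10=20  11=8  12=10  13=16  14=22
Waiting = turnaround − burst: 10=16, 11=0, 12=8, 13=10, 14=20
Total waiting = 16 + 0 + 8 + 10 + 20 = 54

54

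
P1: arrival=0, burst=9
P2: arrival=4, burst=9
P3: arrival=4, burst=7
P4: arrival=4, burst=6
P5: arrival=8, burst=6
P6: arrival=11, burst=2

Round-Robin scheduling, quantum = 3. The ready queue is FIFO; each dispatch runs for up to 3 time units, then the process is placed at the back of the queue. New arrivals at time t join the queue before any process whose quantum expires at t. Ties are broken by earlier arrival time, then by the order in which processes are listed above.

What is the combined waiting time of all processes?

Timeline: | P1 0-6 | P2 6-9 | P3 9-12 | P4 12-15 | P1 15-18 | P5 18-21 | P2 21-24 | P6 24-26 | P3 26-29 | P4 29-32 | P5 32-35 | P2 35-38 | P3 38-39 |
Completion: P1=18  P2=38  P3=39  P4=32  P5=35  P6=26
Turnaround (C−A): P1=18  P2=34  P3=35  P4=28  P5=27  P6=15
Waiting = turnaround − burst: P1=9, P2=25, P3=28, P4=22, P5=21, P6=13
Total waiting = 9 + 25 + 28 + 22 + 21 + 13 = 118

118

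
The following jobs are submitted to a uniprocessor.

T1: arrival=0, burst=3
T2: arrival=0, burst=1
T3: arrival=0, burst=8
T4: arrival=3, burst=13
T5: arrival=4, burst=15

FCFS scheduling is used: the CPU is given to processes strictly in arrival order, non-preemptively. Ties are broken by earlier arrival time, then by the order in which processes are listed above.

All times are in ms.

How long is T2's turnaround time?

Gantt: | T1 0-3 | T2 3-4 | T3 4-12 | T4 12-25 | T5 25-40 |
Completion: T1=3  T2=4  T3=12  T4=25  T5=40
Turnaround (C−A): T1=3  T2=4  T3=12  T4=22  T5=36
Turnaround(T2) = completion − arrival = 4 − 0 = 4

4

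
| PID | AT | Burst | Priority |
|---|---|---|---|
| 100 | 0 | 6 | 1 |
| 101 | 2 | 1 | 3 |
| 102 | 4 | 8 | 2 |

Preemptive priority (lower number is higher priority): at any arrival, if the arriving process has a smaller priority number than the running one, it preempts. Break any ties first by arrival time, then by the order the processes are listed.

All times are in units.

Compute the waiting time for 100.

0

Timeline: | 100 0-6 | 102 6-14 | 101 14-15 |
Completion: 100=6  101=15  102=14
Turnaround (C−A): 100=6  101=13  102=10
Waiting(100) = turnaround − burst = 6 − 6 = 0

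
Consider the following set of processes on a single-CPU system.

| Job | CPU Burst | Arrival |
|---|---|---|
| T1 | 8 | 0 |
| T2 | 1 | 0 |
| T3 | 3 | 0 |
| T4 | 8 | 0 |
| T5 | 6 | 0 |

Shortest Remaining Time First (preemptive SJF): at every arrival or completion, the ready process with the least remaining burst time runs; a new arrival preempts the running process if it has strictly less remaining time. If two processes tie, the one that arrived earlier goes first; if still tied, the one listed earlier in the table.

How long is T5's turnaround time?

10

Timeline: | T2 0-1 | T3 1-4 | T5 4-10 | T1 10-18 | T4 18-26 |
Completion: T1=18  T2=1  T3=4  T4=26  T5=10
Turnaround (C−A): T1=18  T2=1  T3=4  T4=26  T5=10
Turnaround(T5) = completion − arrival = 10 − 0 = 10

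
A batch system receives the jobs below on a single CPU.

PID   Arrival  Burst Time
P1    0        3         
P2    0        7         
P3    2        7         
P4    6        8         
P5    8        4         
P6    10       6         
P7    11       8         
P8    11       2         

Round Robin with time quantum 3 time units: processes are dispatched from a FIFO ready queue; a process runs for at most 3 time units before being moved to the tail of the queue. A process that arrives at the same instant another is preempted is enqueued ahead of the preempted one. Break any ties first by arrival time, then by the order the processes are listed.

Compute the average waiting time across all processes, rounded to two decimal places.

Timeline: | P1 0-3 | P2 3-6 | P3 6-9 | P4 9-12 | P2 12-15 | P5 15-18 | P3 18-21 | P6 21-24 | P7 24-27 | P8 27-29 | P4 29-32 | P2 32-33 | P5 33-34 | P3 34-35 | P6 35-38 | P7 38-41 | P4 41-43 | P7 43-45 |
Completion: P1=3  P2=33  P3=35  P4=43  P5=34  P6=38  P7=45  P8=29
Waiting times: P1=0, P2=26, P3=26, P4=29, P5=22, P6=22, P7=26, P8=16
Average waiting = (0+26+26+29+22+22+26+16) / 8 = 167/8 = 20.88

20.88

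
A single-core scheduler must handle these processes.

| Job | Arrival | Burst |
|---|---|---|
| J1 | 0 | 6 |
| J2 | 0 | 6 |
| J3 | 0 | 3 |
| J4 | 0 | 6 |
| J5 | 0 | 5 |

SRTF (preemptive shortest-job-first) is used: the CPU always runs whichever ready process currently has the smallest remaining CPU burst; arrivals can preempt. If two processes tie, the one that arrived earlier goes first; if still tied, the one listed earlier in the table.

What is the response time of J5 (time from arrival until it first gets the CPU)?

Timeline: | J3 0-3 | J5 3-8 | J1 8-14 | J2 14-20 | J4 20-26 |
Completion: J1=14  J2=20  J3=3  J4=26  J5=8
Turnaround (C−A): J1=14  J2=20  J3=3  J4=26  J5=8
Response(J5) = first start − arrival = 3 − 0 = 3

3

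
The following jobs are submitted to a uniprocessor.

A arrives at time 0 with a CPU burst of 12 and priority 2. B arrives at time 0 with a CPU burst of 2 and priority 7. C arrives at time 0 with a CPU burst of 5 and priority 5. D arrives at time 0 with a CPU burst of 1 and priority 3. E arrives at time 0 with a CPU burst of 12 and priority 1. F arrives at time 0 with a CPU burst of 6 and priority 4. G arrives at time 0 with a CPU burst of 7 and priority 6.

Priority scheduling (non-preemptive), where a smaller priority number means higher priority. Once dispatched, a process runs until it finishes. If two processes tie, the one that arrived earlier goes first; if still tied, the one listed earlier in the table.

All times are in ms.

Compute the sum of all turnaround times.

Schedule: | E 0-12 | A 12-24 | D 24-25 | F 25-31 | C 31-36 | G 36-43 | B 43-45 |
Completion: A=24  B=45  C=36  D=25  E=12  F=31  G=43
Turnaround (C−A): A=24  B=45  C=36  D=25  E=12  F=31  G=43
Turnaround = completion − arrival: A=24, B=45, C=36, D=25, E=12, F=31, G=43
Total turnaround = 24 + 45 + 36 + 25 + 12 + 31 + 43 = 216

216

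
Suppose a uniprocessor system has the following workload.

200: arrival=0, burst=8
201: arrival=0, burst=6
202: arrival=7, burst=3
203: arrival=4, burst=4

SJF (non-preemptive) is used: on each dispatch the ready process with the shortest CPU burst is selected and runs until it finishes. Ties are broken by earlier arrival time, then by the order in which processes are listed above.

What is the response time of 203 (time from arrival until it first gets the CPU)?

2

Schedule: | 201 0-6 | 203 6-10 | 202 10-13 | 200 13-21 |
Completion: 200=21  201=6  202=13  203=10
Turnaround (C−A): 200=21  201=6  202=6  203=6
Response(203) = first start − arrival = 6 − 4 = 2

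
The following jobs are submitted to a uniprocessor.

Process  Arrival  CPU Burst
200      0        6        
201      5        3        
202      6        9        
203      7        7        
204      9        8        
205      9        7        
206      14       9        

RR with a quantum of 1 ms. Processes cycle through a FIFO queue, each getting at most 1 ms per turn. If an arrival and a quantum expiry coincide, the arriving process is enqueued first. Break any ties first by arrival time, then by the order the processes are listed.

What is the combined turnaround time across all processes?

194

Gantt: | 200 0-5 | 201 5-6 | 200 6-7 | 202 7-8 | 201 8-9 | 203 9-10 | 202 10-11 | 204 11-12 | 205 12-13 | 201 13-14 | 203 14-15 | 202 15-16 | 204 16-17 | 205 17-18 | 206 18-19 | 203 19-20 | 202 20-21 | 204 21-22 | 205 22-23 | 206 23-24 | 203 24-25 | 202 25-26 | 204 26-27 | 205 27-28 | 206 28-29 | 203 29-30 | 202 30-31 | 204 31-32 | 205 32-33 | 206 33-34 | 203 34-35 | 202 35-36 | 204 36-37 | 205 37-38 | 206 38-39 | 203 39-40 | 202 40-41 | 204 41-42 | 205 42-43 | 206 43-44 | 202 44-45 | 204 45-46 | 206 46-49 |
Completion: 200=7  201=14  202=45  203=40  204=46  205=43  206=49
Turnaround (C−A): 200=7  201=9  202=39  203=33  204=37  205=34  206=35
Turnaround = completion − arrival: 200=7, 201=9, 202=39, 203=33, 204=37, 205=34, 206=35
Total turnaround = 7 + 9 + 39 + 33 + 37 + 34 + 35 = 194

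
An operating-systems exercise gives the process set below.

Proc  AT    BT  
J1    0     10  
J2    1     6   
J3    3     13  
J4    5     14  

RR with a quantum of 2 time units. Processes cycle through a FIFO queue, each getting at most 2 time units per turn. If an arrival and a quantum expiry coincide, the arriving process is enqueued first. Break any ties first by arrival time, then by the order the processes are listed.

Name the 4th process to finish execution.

Schedule: | J1 0-2 | J2 2-4 | J1 4-6 | J3 6-8 | J2 8-10 | J4 10-12 | J1 12-14 | J3 14-16 | J2 16-18 | J4 18-20 | J1 20-22 | J3 22-24 | J4 24-26 | J1 26-28 | J3 28-30 | J4 30-32 | J3 32-34 | J4 34-36 | J3 36-38 | J4 38-40 | J3 40-41 | J4 41-43 |
Completion: J1=28  J2=18  J3=41  J4=43
Turnaround (C−A): J1=28  J2=17  J3=38  J4=38
Finish order: J2 → J1 → J3 → J4

J4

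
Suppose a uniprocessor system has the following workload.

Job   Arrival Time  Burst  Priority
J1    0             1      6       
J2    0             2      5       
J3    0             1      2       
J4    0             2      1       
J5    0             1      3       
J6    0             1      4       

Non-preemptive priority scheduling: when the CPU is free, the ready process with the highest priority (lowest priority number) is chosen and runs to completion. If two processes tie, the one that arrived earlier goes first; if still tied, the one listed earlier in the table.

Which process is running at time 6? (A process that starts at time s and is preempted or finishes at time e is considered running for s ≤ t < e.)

Gantt: | J4 0-2 | J3 2-3 | J5 3-4 | J6 4-5 | J2 5-7 | J1 7-8 |
Completion: J1=8  J2=7  J3=3  J4=2  J5=4  J6=5

J2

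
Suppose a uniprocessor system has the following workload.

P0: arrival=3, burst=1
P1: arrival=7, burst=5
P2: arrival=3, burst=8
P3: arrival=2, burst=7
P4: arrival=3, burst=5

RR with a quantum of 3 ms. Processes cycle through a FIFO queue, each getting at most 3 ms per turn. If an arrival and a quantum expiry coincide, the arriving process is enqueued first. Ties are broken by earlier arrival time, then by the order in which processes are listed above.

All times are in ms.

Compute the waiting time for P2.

Timeline: | idle 0-2 | P3 2-5 | P0 5-6 | P2 6-9 | P4 9-12 | P3 12-15 | P1 15-18 | P2 18-21 | P4 21-23 | P3 23-24 | P1 24-26 | P2 26-28 |
Completion: P0=6  P1=26  P2=28  P3=24  P4=23
Turnaround (C−A): P0=3  P1=19  P2=25  P3=22  P4=20
Waiting(P2) = turnaround − burst = 25 − 8 = 17

17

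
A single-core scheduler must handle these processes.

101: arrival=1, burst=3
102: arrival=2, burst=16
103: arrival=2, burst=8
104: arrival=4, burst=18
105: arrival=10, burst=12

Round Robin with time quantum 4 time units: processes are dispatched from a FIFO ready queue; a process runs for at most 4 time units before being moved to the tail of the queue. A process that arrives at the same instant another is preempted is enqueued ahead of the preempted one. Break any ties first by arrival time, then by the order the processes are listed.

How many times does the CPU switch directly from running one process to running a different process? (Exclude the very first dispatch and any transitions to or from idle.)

Timeline: | idle 0-1 | 101 1-4 | 102 4-8 | 103 8-12 | 104 12-16 | 102 16-20 | 105 20-24 | 103 24-28 | 104 28-32 | 102 32-36 | 105 36-40 | 104 40-44 | 102 44-48 | 105 48-52 | 104 52-58 |
Completion: 101=4  102=48  103=28  104=58  105=52
Turnaround (C−A): 101=3  102=46  103=26  104=54  105=42

13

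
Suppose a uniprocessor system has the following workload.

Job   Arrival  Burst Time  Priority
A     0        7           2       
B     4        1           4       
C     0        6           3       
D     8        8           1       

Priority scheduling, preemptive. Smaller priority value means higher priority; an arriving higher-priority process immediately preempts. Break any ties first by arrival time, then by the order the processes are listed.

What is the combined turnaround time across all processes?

54

Schedule: | A 0-7 | C 7-8 | D 8-16 | C 16-21 | B 21-22 |
Completion: A=7  B=22  C=21  D=16
Turnaround = completion − arrival: A=7, B=18, C=21, D=8
Total turnaround = 7 + 18 + 21 + 8 = 54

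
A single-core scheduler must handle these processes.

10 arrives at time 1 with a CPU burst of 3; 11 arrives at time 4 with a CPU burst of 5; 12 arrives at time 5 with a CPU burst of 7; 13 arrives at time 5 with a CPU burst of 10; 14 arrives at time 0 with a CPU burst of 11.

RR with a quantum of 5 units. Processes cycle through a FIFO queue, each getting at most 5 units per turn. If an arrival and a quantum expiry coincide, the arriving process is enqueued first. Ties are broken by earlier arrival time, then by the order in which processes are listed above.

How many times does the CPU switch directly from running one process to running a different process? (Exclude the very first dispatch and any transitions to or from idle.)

8

Schedule: | 14 0-5 | 10 5-8 | 11 8-13 | 12 13-18 | 13 18-23 | 14 23-28 | 12 28-30 | 13 30-35 | 14 35-36 |
Completion: 10=8  11=13  12=30  13=35  14=36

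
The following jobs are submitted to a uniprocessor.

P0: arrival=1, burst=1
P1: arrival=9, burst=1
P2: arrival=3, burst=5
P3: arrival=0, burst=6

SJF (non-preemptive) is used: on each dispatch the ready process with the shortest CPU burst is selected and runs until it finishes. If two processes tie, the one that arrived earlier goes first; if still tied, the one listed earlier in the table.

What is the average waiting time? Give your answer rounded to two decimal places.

3.00

Timeline: | P3 0-6 | P0 6-7 | P2 7-12 | P1 12-13 |
Completion: P0=7  P1=13  P2=12  P3=6
Turnaround (C−A): P0=6  P1=4  P2=9  P3=6
Waiting times: P0=5, P1=3, P2=4, P3=0
Average waiting = (5+3+4+0) / 4 = 12/4 = 3.00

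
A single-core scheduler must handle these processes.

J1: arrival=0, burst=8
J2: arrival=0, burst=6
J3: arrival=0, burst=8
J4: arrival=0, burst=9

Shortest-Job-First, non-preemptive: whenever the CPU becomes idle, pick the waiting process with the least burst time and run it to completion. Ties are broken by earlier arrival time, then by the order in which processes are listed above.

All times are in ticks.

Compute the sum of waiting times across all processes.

42

Timeline: | J2 0-6 | J1 6-14 | J3 14-22 | J4 22-31 |
Completion: J1=14  J2=6  J3=22  J4=31
Turnaround (C−A): J1=14  J2=6  J3=22  J4=31
Waiting = turnaround − burst: J1=6, J2=0, J3=14, J4=22
Total waiting = 6 + 0 + 14 + 22 = 42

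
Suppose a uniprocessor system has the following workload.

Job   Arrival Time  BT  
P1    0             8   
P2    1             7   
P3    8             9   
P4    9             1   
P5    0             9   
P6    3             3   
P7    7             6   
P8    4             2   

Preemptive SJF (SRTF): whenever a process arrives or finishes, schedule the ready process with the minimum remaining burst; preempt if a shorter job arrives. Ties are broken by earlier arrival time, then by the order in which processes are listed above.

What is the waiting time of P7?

Gantt: | P1 0-3 | P6 3-6 | P8 6-8 | P1 8-9 | P4 9-10 | P1 10-14 | P7 14-20 | P2 20-27 | P5 27-36 | P3 36-45 |
Completion: P1=14  P2=27  P3=45  P4=10  P5=36  P6=6  P7=20  P8=8
Waiting(P7) = turnaround − burst = 13 − 6 = 7

7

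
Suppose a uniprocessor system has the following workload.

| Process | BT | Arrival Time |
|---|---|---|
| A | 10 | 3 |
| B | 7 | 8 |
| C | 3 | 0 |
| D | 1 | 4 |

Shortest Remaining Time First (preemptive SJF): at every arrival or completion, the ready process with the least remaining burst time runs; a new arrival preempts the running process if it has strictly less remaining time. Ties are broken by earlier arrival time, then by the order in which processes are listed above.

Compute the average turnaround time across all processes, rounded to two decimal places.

7.00

Timeline: | C 0-3 | A 3-4 | D 4-5 | A 5-14 | B 14-21 |
Completion: A=14  B=21  C=3  D=5
Turnaround (C−A): A=11  B=13  C=3  D=1
Turnaround times: A=11, B=13, C=3, D=1
Average turnaround = (11+13+3+1) / 4 = 28/4 = 7.00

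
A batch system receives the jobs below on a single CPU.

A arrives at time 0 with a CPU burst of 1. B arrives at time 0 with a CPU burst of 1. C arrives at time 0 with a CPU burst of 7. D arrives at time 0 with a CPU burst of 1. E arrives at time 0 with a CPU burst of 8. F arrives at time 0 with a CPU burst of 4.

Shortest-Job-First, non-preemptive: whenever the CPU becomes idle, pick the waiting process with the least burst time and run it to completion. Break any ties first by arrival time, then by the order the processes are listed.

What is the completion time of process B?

2

Schedule: | A 0-1 | B 1-2 | D 2-3 | F 3-7 | C 7-14 | E 14-22 |
Completion: A=1  B=2  C=14  D=3  E=22  F=7
Turnaround (C−A): A=1  B=2  C=14  D=3  E=22  F=7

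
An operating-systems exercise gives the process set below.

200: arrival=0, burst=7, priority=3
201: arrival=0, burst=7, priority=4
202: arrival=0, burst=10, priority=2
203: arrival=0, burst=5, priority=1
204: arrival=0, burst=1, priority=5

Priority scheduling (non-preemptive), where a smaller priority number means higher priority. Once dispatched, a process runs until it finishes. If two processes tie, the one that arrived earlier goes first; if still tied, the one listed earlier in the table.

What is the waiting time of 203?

Timeline: | 203 0-5 | 202 5-15 | 200 15-22 | 201 22-29 | 204 29-30 |
Completion: 200=22  201=29  202=15  203=5  204=30
Turnaround (C−A): 200=22  201=29  202=15  203=5  204=30
Waiting(203) = turnaround − burst = 5 − 5 = 0

0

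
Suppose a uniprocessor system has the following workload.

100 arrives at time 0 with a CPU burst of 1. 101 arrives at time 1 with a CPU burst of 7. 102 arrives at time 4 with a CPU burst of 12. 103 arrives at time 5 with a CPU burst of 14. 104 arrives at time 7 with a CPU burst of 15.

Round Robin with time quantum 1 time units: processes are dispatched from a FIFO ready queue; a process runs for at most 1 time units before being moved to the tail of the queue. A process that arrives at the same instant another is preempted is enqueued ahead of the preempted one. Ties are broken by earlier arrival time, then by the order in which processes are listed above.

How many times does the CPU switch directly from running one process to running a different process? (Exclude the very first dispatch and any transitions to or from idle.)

Gantt: | 100 0-1 | 101 1-4 | 102 4-5 | 101 5-6 | 103 6-7 | 102 7-8 | 101 8-9 | 104 9-10 | 103 10-11 | 102 11-12 | 101 12-13 | 104 13-14 | 103 14-15 | 102 15-16 | 101 16-17 | 104 17-18 | 103 18-19 | 102 19-20 | 104 20-21 | 103 21-22 | 102 22-23 | 104 23-24 | 103 24-25 | 102 25-26 | 104 26-27 | 103 27-28 | 102 28-29 | 104 29-30 | 103 30-31 | 102 31-32 | 104 32-33 | 103 33-34 | 102 34-35 | 104 35-36 | 103 36-37 | 102 37-38 | 104 38-39 | 103 39-40 | 102 40-41 | 104 41-42 | 103 42-43 | 104 43-44 | 103 44-45 | 104 45-46 | 103 46-47 | 104 47-49 |
Completion: 100=1  101=17  102=41  103=47  104=49
Turnaround (C−A): 100=1  101=16  102=37  103=42  104=42

45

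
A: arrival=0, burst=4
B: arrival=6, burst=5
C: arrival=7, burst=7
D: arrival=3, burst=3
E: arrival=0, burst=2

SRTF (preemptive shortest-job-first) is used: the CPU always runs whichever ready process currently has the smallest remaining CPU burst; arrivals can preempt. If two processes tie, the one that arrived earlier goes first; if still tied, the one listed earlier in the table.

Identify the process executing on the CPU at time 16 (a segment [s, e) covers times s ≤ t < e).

C

Timeline: | E 0-2 | A 2-6 | D 6-9 | B 9-14 | C 14-21 |
Completion: A=6  B=14  C=21  D=9  E=2
Turnaround (C−A): A=6  B=8  C=14  D=6  E=2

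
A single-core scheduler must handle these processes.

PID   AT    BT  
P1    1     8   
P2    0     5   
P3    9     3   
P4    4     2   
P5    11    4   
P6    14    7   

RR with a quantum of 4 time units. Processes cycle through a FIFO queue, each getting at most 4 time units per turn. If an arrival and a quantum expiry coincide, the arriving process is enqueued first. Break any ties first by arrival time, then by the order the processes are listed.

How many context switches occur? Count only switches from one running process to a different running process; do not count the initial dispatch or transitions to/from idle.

7

Gantt: | P2 0-4 | P1 4-8 | P4 8-10 | P2 10-11 | P1 11-15 | P3 15-18 | P5 18-22 | P6 22-29 |
Completion: P1=15  P2=11  P3=18  P4=10  P5=22  P6=29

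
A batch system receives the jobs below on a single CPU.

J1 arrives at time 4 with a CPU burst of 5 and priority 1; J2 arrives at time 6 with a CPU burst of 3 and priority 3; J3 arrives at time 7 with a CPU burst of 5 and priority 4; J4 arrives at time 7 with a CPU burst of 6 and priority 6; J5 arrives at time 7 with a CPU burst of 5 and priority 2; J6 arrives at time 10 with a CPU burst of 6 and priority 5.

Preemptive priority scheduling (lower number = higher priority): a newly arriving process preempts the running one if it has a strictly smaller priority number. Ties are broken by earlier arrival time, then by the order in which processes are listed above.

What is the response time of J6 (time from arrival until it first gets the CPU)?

12

Gantt: | idle 0-4 | J1 4-9 | J5 9-14 | J2 14-17 | J3 17-22 | J6 22-28 | J4 28-34 |
Completion: J1=9  J2=17  J3=22  J4=34  J5=14  J6=28
Response(J6) = first start − arrival = 22 − 10 = 12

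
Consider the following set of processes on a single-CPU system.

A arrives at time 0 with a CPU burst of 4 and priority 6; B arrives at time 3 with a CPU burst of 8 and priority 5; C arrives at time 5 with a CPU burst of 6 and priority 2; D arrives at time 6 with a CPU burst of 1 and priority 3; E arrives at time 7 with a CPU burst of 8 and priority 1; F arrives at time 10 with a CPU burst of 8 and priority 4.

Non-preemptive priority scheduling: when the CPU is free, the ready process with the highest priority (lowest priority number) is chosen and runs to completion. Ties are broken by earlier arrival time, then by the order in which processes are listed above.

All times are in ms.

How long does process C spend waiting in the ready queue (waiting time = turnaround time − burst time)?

15

Schedule: | A 0-4 | B 4-12 | E 12-20 | C 20-26 | D 26-27 | F 27-35 |
Completion: A=4  B=12  C=26  D=27  E=20  F=35
Waiting(C) = turnaround − burst = 21 − 6 = 15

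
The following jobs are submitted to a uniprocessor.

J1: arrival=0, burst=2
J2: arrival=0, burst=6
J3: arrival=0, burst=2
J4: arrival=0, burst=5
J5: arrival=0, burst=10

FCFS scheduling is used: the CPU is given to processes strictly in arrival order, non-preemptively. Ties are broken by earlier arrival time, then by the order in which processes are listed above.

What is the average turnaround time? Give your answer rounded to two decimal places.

12.00

Timeline: | J1 0-2 | J2 2-8 | J3 8-10 | J4 10-15 | J5 15-25 |
Completion: J1=2  J2=8  J3=10  J4=15  J5=25
Turnaround (C−A): J1=2  J2=8  J3=10  J4=15  J5=25
Turnaround times: J1=2, J2=8, J3=10, J4=15, J5=25
Average turnaround = (2+8+10+15+25) / 5 = 60/5 = 12.00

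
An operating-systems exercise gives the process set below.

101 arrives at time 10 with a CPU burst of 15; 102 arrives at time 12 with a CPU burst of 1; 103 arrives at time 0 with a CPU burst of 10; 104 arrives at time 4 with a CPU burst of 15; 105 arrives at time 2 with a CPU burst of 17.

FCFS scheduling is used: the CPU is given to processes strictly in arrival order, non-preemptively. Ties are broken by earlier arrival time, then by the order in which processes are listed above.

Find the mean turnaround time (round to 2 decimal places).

Timeline: | 103 0-10 | 105 10-27 | 104 27-42 | 101 42-57 | 102 57-58 |
Completion: 101=57  102=58  103=10  104=42  105=27
Turnaround times: 101=47, 102=46, 103=10, 104=38, 105=25
Average turnaround = (47+46+10+38+25) / 5 = 166/5 = 33.20

33.20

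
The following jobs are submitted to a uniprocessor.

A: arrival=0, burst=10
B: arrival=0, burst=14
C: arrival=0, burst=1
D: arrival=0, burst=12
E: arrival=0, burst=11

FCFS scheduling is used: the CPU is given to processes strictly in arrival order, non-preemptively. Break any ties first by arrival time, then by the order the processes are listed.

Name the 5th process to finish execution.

Schedule: | A 0-10 | B 10-24 | C 24-25 | D 25-37 | E 37-48 |
Completion: A=10  B=24  C=25  D=37  E=48
Finish order: A → B → C → D → E

E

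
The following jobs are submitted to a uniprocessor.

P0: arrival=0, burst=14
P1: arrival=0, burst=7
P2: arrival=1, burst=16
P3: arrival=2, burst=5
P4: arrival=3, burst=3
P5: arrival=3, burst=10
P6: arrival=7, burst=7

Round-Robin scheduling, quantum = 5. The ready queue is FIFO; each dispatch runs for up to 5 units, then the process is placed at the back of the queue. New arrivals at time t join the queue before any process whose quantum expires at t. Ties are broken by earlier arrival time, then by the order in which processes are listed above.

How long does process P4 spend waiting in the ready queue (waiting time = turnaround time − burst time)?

Gantt: | P0 0-5 | P1 5-10 | P2 10-15 | P3 15-20 | P4 20-23 | P5 23-28 | P0 28-33 | P6 33-38 | P1 38-40 | P2 40-45 | P5 45-50 | P0 50-54 | P6 54-56 | P2 56-62 |
Completion: P0=54  P1=40  P2=62  P3=20  P4=23  P5=50  P6=56
Waiting(P4) = turnaround − burst = 20 − 3 = 17

17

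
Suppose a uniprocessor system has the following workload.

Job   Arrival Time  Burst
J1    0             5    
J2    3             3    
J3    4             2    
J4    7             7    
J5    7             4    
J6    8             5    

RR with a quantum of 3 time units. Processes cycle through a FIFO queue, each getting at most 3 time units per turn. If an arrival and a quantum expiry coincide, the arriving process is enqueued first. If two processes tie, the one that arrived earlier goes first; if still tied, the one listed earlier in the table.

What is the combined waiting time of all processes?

Gantt: | J1 0-3 | J2 3-6 | J1 6-8 | J3 8-10 | J4 10-13 | J5 13-16 | J6 16-19 | J4 19-22 | J5 22-23 | J6 23-25 | J4 25-26 |
Completion: J1=8  J2=6  J3=10  J4=26  J5=23  J6=25
Waiting = turnaround − burst: J1=3, J2=0, J3=4, J4=12, J5=12, J6=12
Total waiting = 3 + 0 + 4 + 12 + 12 + 12 = 43

43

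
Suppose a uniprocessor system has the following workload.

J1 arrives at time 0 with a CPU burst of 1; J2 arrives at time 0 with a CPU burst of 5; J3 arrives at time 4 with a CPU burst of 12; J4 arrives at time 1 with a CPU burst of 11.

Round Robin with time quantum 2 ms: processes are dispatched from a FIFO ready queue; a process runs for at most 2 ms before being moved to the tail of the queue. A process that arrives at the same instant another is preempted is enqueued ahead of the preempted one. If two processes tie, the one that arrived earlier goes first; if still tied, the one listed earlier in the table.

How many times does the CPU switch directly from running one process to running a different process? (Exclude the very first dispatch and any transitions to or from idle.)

15

Gantt: | J1 0-1 | J2 1-3 | J4 3-5 | J2 5-7 | J3 7-9 | J4 9-11 | J2 11-12 | J3 12-14 | J4 14-16 | J3 16-18 | J4 18-20 | J3 20-22 | J4 22-24 | J3 24-26 | J4 26-27 | J3 27-29 |
Completion: J1=1  J2=12  J3=29  J4=27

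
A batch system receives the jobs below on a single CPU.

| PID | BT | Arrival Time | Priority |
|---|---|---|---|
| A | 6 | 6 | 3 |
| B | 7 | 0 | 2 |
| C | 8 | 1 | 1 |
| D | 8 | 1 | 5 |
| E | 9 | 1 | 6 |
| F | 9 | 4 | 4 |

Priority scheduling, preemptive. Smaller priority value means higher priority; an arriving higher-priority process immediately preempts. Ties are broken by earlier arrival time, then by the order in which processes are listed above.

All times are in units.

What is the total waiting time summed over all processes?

100

Schedule: | B 0-1 | C 1-9 | B 9-15 | A 15-21 | F 21-30 | D 30-38 | E 38-47 |
Completion: A=21  B=15  C=9  D=38  E=47  F=30
Turnaround (C−A): A=15  B=15  C=8  D=37  E=46  F=26
Waiting = turnaround − burst: A=9, B=8, C=0, D=29, E=37, F=17
Total waiting = 9 + 8 + 0 + 29 + 37 + 17 = 100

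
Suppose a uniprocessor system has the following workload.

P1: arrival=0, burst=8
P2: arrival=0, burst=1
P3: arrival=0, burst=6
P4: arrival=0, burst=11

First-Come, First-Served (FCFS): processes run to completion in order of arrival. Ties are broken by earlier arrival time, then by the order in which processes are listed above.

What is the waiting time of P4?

15

Schedule: | P1 0-8 | P2 8-9 | P3 9-15 | P4 15-26 |
Completion: P1=8  P2=9  P3=15  P4=26
Turnaround (C−A): P1=8  P2=9  P3=15  P4=26
Waiting(P4) = turnaround − burst = 26 − 11 = 15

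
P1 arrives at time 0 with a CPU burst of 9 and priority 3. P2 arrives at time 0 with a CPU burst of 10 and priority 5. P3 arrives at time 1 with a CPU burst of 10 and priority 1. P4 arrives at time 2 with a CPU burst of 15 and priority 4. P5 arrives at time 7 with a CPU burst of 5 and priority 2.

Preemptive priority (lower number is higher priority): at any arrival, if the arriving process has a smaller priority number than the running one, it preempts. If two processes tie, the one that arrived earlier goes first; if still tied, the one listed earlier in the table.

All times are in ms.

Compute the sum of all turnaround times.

129

Timeline: | P1 0-1 | P3 1-11 | P5 11-16 | P1 16-24 | P4 24-39 | P2 39-49 |
Completion: P1=24  P2=49  P3=11  P4=39  P5=16
Turnaround = completion − arrival: P1=24, P2=49, P3=10, P4=37, P5=9
Total turnaround = 24 + 49 + 10 + 37 + 9 = 129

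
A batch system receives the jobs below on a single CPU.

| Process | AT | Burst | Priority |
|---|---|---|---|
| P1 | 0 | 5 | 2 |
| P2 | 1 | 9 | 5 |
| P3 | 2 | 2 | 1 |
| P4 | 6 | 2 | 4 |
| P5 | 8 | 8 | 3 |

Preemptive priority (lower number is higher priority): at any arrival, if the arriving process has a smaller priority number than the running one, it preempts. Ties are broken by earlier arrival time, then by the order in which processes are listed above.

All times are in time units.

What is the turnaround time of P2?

Gantt: | P1 0-2 | P3 2-4 | P1 4-7 | P4 7-8 | P5 8-16 | P4 16-17 | P2 17-26 |
Completion: P1=7  P2=26  P3=4  P4=17  P5=16
Turnaround (C−A): P1=7  P2=25  P3=2  P4=11  P5=8
Turnaround(P2) = completion − arrival = 26 − 1 = 25

25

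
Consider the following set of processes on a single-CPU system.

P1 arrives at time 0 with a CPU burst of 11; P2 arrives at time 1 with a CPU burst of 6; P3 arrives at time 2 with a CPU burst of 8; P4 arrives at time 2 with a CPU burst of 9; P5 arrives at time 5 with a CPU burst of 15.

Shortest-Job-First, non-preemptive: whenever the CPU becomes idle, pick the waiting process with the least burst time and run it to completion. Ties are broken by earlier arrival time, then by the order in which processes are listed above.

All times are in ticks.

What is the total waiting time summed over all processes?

77

Gantt: | P1 0-11 | P2 11-17 | P3 17-25 | P4 25-34 | P5 34-49 |
Completion: P1=11  P2=17  P3=25  P4=34  P5=49
Waiting = turnaround − burst: P1=0, P2=10, P3=15, P4=23, P5=29
Total waiting = 0 + 10 + 15 + 23 + 29 = 77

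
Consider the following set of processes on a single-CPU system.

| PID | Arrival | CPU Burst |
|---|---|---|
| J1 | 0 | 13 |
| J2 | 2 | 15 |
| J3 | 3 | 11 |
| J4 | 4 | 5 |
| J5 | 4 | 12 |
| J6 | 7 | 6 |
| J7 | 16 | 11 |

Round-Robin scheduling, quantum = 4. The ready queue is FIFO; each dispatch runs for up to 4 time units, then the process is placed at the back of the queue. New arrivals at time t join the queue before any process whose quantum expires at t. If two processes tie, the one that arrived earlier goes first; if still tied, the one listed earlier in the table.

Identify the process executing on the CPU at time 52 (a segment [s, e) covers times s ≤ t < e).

Schedule: | J1 0-4 | J2 4-8 | J3 8-12 | J4 12-16 | J5 16-20 | J1 20-24 | J6 24-28 | J2 28-32 | J3 32-36 | J7 36-40 | J4 40-41 | J5 41-45 | J1 45-49 | J6 49-51 | J2 51-55 | J3 55-58 | J7 58-62 | J5 62-66 | J1 66-67 | J2 67-70 | J7 70-73 |
Completion: J1=67  J2=70  J3=58  J4=41  J5=66  J6=51  J7=73
Turnaround (C−A): J1=67  J2=68  J3=55  J4=37  J5=62  J6=44  J7=57

J2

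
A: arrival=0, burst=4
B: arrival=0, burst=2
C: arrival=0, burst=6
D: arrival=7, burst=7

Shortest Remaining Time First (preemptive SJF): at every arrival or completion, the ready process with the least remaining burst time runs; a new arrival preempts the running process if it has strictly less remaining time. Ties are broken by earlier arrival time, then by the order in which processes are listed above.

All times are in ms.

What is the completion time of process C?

Timeline: | B 0-2 | A 2-6 | C 6-12 | D 12-19 |
Completion: A=6  B=2  C=12  D=19
Turnaround (C−A): A=6  B=2  C=12  D=12

12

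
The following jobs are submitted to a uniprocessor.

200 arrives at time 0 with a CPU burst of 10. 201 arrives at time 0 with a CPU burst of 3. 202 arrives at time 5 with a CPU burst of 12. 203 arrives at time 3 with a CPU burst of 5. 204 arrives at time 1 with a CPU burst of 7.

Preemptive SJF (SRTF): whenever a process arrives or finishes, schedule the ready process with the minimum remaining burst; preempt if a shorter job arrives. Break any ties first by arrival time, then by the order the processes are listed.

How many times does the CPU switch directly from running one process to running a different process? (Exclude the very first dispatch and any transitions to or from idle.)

Gantt: | 201 0-3 | 203 3-8 | 204 8-15 | 200 15-25 | 202 25-37 |
Completion: 200=25  201=3  202=37  203=8  204=15

4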